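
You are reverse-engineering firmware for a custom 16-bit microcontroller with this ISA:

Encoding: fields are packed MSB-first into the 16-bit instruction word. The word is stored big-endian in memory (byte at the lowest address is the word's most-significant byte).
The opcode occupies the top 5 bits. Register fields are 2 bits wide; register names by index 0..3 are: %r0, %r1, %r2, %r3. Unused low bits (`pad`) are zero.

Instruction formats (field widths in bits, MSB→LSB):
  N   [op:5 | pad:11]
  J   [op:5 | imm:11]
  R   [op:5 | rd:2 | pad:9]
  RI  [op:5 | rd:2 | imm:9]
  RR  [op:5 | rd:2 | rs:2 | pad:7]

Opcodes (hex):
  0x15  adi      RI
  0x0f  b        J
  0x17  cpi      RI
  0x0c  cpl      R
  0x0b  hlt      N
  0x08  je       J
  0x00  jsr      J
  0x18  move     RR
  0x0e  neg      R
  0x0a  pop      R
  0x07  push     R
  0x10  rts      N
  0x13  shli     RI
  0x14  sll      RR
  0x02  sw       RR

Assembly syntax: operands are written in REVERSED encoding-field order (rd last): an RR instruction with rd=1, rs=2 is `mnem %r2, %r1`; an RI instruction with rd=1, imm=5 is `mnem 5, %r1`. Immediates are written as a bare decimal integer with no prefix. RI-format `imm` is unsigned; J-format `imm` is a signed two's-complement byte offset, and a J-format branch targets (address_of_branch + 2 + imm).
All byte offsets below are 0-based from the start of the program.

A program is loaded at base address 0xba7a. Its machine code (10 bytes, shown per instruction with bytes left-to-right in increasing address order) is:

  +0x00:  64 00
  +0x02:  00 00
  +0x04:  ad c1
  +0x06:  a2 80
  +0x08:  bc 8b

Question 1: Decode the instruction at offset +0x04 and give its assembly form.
@+04  big-endian(ad c1) = 0xadc1
  top 5b → 0x15 → adi [RI]
  rd: (w>>9)&0x3=0x2 → %r2
  imm: (w>>0)&0x1ff=0x1c1 → 449

adi 449, %r2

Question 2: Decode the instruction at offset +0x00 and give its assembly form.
cpl %r2

+0x00: 64 00 ⇒ word 0x6400 (big)
  top 5b → 0xc → cpl [R]
  [10:9] rd=2 = %r2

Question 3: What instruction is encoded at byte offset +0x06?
@+06  big-endian(a2 80) = 0xa280
  op=0xa280>>11=0x14 ⇒ sll (RR)
  rd@[10:9]=0x1 ⇒ %r1
  rs@[8:7]=0x1 ⇒ %r1

sll %r1, %r1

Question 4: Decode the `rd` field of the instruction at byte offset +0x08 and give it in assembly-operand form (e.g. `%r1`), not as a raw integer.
+0x08: bc 8b ⇒ word 0xbc8b (big)
  op=0xbc8b>>11=0x17 ⇒ cpi (RI)
  [10:9] rd=2 = %r2
  [8:0] imm=139 = 139

%r2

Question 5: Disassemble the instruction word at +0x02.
jsr 0

off 0x02: read 00 00 as big → 0x0000
  opcode bits[15:11]=0x0: jsr/J
  imm: (w>>0)&0x7ff=0x0 → 0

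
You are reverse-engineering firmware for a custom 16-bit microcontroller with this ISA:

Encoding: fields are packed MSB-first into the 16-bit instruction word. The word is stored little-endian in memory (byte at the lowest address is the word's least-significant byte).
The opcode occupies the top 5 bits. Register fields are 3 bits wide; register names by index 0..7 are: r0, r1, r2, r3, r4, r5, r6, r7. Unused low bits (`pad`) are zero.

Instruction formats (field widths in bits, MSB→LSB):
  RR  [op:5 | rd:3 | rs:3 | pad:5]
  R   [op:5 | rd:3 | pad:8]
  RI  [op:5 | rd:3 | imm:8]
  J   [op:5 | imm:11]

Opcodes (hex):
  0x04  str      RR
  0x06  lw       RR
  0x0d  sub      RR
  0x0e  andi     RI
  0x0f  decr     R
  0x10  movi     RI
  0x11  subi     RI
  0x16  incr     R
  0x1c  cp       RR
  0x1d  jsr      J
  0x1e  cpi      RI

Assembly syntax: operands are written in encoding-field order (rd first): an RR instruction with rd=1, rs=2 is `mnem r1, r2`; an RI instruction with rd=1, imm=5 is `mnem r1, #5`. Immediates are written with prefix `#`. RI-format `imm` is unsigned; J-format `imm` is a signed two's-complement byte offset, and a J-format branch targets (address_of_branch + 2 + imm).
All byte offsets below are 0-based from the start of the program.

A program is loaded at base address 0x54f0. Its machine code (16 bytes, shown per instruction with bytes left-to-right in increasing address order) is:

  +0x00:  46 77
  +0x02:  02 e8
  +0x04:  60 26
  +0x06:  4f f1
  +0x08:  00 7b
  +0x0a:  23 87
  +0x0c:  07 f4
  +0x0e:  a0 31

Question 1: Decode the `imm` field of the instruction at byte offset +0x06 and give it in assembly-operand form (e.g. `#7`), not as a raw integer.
[06] 4f f1 → 0xf14f
  top 5b → 0x1e → cpi [RI]
  rd: (w>>8)&0x7=0x1 → r1
  imm: (w>>0)&0xff=0x4f → #79

#79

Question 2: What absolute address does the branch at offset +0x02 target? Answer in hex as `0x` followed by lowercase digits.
off 0x02: read 02 e8 as little → 0xe802
  op=0xe802>>11=0x1d ⇒ jsr (J)
  imm: (w>>0)&0x7ff=0x2 → #2
  target = base 0x54f0 + off 0x02 + 2 + imm 2 = 0x54f6

0x54f6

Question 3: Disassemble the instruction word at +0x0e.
lw r1, r5

off 0x0e: read a0 31 as little → 0x31a0
  opcode bits[15:11]=0x6: lw/RR
  rd@[10:8]=0x1 ⇒ r1
  rs@[7:5]=0x5 ⇒ r5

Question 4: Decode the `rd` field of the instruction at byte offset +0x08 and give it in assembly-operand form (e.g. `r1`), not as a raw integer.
r3

off 0x08: read 00 7b as little → 0x7b00
  opcode bits[15:11]=0xf: decr/R
  [10:8] rd=3 = r3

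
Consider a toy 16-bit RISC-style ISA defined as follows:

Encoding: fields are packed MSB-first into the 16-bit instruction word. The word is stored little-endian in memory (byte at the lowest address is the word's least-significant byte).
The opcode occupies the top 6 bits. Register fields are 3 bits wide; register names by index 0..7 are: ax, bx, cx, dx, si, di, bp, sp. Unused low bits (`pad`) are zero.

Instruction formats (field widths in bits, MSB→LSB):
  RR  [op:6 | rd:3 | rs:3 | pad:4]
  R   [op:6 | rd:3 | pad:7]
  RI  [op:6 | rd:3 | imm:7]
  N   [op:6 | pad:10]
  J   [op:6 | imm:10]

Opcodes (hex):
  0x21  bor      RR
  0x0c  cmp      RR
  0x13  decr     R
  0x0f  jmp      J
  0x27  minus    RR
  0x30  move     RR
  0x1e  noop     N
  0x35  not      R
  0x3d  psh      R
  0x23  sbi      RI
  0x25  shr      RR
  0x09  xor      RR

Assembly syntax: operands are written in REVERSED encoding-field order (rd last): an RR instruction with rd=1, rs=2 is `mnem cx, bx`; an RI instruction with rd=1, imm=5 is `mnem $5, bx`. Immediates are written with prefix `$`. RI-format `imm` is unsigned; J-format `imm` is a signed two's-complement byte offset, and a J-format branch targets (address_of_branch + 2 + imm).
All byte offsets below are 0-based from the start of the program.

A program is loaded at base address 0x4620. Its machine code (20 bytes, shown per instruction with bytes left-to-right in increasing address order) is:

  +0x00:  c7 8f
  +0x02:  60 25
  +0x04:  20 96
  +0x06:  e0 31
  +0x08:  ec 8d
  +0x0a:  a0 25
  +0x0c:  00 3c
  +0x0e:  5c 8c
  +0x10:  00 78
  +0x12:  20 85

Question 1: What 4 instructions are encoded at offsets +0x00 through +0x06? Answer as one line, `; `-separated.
off 0x00: read c7 8f as little → 0x8fc7
  op=0x8fc7>>10=0x23 ⇒ sbi (RI)
  rd@[9:7]=0x7 ⇒ sp
  imm@[6:0]=0x47 ⇒ $71
off 0x02: read 60 25 as little → 0x2560
  op=0x2560>>10=0x9 ⇒ xor (RR)
  rd@[9:7]=0x2 ⇒ cx
  rs@[6:4]=0x6 ⇒ bp
off 0x04: read 20 96 as little → 0x9620
  op=0x9620>>10=0x25 ⇒ shr (RR)
  rd@[9:7]=0x4 ⇒ si
  rs@[6:4]=0x2 ⇒ cx
off 0x06: read e0 31 as little → 0x31e0
  op=0x31e0>>10=0xc ⇒ cmp (RR)
  rd@[9:7]=0x3 ⇒ dx
  rs@[6:4]=0x6 ⇒ bp

sbi $71, sp; xor bp, cx; shr cx, si; cmp bp, dx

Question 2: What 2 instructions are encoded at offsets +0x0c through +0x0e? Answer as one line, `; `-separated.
jmp $0; sbi $92, ax

+0x0c: 00 3c ⇒ word 0x3c00 (little)
  opcode bits[15:10]=0xf: jmp/J
  imm: (w>>0)&0x3ff=0x0 → $0
+0x0e: 5c 8c ⇒ word 0x8c5c (little)
  opcode bits[15:10]=0x23: sbi/RI
  rd: (w>>7)&0x7=0x0 → ax
  imm: (w>>0)&0x7f=0x5c → $92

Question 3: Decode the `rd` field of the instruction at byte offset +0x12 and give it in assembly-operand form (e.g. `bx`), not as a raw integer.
cx

[12] 20 85 → 0x8520
  op=0x8520>>10=0x21 ⇒ bor (RR)
  rd@[9:7]=0x2 ⇒ cx
  rs@[6:4]=0x2 ⇒ cx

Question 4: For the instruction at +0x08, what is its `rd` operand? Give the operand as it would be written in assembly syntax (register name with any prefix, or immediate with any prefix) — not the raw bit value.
dx

@+08  little-endian(ec 8d) = 0x8dec
  op=0x8dec>>10=0x23 ⇒ sbi (RI)
  rd@[9:7]=0x3 ⇒ dx
  imm@[6:0]=0x6c ⇒ $108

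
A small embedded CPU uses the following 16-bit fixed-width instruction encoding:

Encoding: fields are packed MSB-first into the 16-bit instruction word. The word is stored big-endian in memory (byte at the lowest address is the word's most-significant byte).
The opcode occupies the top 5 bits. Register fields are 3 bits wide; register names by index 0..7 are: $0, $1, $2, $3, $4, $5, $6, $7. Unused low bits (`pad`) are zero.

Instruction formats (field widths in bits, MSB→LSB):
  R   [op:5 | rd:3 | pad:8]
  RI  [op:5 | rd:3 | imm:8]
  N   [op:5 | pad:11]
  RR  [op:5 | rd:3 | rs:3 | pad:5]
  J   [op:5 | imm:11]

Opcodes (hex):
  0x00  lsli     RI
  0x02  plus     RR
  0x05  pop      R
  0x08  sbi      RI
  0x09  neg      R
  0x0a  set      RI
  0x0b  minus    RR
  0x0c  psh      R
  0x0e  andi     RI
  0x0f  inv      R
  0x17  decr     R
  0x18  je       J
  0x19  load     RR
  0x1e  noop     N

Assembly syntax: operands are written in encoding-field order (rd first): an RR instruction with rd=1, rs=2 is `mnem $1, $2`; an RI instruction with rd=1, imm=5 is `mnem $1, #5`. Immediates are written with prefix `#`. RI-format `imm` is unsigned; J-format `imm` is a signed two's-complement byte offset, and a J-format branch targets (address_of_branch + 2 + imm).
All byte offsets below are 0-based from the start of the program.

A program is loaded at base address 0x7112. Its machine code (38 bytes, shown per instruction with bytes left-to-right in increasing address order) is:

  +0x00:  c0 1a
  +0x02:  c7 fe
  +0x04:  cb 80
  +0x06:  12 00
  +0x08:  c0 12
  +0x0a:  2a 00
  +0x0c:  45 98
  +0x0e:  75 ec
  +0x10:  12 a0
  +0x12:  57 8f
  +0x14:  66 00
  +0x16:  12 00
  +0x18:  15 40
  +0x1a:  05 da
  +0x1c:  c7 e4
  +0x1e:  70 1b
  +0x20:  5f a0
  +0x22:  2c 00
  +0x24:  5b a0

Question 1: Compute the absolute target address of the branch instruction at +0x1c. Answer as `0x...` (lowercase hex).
0x7114

off 0x1c: read c7 e4 as big → 0xc7e4
  opcode bits[15:11]=0x18: je/J
  imm: (w>>0)&0x7ff=0x7e4 (s11→-28) → #-28
  target = base 0x7112 + off 0x1c + 2 + imm -28 = 0x7114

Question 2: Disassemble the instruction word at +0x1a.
[1a] 05 da → 0x05da
  opcode bits[15:11]=0x0: lsli/RI
  rd: (w>>8)&0x7=0x5 → $5
  imm: (w>>0)&0xff=0xda → #218

lsli $5, #218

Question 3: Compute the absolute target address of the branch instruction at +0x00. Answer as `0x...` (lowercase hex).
0x712e

@+00  big-endian(c0 1a) = 0xc01a
  opcode bits[15:11]=0x18: je/J
  imm: (w>>0)&0x7ff=0x1a → #26
  target = base 0x7112 + off 0x00 + 2 + imm 26 = 0x712e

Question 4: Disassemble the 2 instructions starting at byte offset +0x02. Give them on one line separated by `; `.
je #-2; load $3, $4

@+02  big-endian(c7 fe) = 0xc7fe
  top 5b → 0x18 → je [J]
  imm@[10:0]=0x7fe (s11→-2) ⇒ #-2
@+04  big-endian(cb 80) = 0xcb80
  top 5b → 0x19 → load [RR]
  rd@[10:8]=0x3 ⇒ $3
  rs@[7:5]=0x4 ⇒ $4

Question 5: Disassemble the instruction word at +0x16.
plus $2, $0

@+16  big-endian(12 00) = 0x1200
  op=0x1200>>11=0x2 ⇒ plus (RR)
  rd: (w>>8)&0x7=0x2 → $2
  rs: (w>>5)&0x7=0x0 → $0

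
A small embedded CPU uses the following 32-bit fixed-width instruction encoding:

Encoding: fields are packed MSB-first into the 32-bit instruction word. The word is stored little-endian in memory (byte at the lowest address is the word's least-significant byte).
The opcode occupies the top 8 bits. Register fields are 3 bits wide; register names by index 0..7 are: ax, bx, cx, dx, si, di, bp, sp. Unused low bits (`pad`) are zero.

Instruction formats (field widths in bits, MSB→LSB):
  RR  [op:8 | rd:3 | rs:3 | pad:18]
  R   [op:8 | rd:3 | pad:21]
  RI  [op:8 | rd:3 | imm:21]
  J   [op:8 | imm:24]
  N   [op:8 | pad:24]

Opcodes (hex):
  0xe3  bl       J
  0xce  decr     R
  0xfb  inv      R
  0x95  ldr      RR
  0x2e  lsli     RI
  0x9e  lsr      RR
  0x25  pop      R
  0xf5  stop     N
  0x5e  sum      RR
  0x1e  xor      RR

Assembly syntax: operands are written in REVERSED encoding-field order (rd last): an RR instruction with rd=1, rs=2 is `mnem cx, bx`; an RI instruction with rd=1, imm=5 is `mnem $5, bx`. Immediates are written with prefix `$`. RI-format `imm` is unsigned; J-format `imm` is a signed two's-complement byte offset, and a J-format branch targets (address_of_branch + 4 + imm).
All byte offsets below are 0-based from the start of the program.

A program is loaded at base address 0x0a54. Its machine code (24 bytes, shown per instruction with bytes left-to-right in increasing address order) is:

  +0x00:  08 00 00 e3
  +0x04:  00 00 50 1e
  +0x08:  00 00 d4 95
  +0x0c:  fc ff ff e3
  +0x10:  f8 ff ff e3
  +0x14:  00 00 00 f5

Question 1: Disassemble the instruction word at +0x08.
+0x08: 00 00 d4 95 ⇒ word 0x95d40000 (little)
  top 8b → 0x95 → ldr [RR]
  rd: (w>>21)&0x7=0x6 → bp
  rs: (w>>18)&0x7=0x5 → di

ldr di, bp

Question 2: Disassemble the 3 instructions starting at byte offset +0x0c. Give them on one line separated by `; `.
bl $-4; bl $-8; stop

+0x0c: fc ff ff e3 ⇒ word 0xe3fffffc (little)
  top 8b → 0xe3 → bl [J]
  imm: (w>>0)&0xffffff=0xfffffc (s24→-4) → $-4
+0x10: f8 ff ff e3 ⇒ word 0xe3fffff8 (little)
  top 8b → 0xe3 → bl [J]
  imm: (w>>0)&0xffffff=0xfffff8 (s24→-8) → $-8
+0x14: 00 00 00 f5 ⇒ word 0xf5000000 (little)
  top 8b → 0xf5 → stop [N]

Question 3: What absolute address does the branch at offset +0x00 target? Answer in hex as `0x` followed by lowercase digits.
0x0a60

+0x00: 08 00 00 e3 ⇒ word 0xe3000008 (little)
  op=0xe3000008>>24=0xe3 ⇒ bl (J)
  imm@[23:0]=0x8 ⇒ $8
  target = base 0x0a54 + off 0x00 + 4 + imm 8 = 0x0a60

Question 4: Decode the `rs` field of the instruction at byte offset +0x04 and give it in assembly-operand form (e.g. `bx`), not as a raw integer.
[04] 00 00 50 1e → 0x1e500000
  opcode bits[31:24]=0x1e: xor/RR
  [23:21] rd=2 = cx
  [20:18] rs=4 = si

si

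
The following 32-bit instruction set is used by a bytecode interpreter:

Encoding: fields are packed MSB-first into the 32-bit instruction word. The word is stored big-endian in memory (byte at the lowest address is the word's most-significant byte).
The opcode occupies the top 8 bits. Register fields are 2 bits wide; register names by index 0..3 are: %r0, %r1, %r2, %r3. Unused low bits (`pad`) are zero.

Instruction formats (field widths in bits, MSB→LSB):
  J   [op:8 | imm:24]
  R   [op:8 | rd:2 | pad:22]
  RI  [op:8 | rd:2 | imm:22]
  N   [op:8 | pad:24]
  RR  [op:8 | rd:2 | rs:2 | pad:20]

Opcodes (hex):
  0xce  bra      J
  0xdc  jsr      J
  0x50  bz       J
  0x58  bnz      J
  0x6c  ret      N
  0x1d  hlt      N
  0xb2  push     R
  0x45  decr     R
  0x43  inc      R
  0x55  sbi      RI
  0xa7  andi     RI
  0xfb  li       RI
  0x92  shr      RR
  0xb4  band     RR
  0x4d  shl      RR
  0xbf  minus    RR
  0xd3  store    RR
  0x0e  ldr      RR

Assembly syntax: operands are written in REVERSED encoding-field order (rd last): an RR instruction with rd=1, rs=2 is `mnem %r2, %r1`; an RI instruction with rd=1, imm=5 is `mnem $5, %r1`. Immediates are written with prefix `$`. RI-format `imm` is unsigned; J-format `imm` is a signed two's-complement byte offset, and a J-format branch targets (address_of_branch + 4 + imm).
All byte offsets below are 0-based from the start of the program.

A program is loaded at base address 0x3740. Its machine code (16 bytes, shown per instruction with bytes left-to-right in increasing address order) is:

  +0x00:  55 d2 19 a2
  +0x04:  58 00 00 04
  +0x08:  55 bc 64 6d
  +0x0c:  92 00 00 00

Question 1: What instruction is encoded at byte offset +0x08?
off 0x08: read 55 bc 64 6d as big → 0x55bc646d
  opcode bits[31:24]=0x55: sbi/RI
  rd: (w>>22)&0x3=0x2 → %r2
  imm: (w>>0)&0x3fffff=0x3c646d → $3957869

sbi $3957869, %r2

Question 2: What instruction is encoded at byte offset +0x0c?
+0x0c: 92 00 00 00 ⇒ word 0x92000000 (big)
  top 8b → 0x92 → shr [RR]
  rd@[23:22]=0x0 ⇒ %r0
  rs@[21:20]=0x0 ⇒ %r0

shr %r0, %r0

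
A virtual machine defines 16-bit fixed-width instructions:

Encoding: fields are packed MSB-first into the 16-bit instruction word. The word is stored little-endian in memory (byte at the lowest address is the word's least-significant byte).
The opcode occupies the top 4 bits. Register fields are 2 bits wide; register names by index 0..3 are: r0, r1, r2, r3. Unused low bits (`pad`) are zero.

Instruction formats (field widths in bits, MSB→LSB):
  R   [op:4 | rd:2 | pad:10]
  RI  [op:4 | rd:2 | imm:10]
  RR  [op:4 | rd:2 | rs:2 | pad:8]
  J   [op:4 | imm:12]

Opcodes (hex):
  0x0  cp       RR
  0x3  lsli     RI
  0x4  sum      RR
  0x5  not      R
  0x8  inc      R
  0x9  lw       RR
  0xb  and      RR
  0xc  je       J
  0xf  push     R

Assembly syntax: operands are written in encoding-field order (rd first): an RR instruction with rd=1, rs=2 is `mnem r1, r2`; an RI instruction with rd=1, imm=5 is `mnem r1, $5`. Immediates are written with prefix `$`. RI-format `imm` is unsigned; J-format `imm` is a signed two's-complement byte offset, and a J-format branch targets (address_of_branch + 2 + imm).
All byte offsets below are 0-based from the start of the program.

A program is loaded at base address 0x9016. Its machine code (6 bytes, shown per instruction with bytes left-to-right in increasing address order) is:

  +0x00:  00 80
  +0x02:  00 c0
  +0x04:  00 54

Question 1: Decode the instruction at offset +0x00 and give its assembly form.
inc r0

off 0x00: read 00 80 as little → 0x8000
  op=0x8000>>12=0x8 ⇒ inc (R)
  rd@[11:10]=0x0 ⇒ r0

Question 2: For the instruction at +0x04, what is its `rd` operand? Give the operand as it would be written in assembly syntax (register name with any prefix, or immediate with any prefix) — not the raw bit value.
[04] 00 54 → 0x5400
  op=0x5400>>12=0x5 ⇒ not (R)
  rd: (w>>10)&0x3=0x1 → r1

r1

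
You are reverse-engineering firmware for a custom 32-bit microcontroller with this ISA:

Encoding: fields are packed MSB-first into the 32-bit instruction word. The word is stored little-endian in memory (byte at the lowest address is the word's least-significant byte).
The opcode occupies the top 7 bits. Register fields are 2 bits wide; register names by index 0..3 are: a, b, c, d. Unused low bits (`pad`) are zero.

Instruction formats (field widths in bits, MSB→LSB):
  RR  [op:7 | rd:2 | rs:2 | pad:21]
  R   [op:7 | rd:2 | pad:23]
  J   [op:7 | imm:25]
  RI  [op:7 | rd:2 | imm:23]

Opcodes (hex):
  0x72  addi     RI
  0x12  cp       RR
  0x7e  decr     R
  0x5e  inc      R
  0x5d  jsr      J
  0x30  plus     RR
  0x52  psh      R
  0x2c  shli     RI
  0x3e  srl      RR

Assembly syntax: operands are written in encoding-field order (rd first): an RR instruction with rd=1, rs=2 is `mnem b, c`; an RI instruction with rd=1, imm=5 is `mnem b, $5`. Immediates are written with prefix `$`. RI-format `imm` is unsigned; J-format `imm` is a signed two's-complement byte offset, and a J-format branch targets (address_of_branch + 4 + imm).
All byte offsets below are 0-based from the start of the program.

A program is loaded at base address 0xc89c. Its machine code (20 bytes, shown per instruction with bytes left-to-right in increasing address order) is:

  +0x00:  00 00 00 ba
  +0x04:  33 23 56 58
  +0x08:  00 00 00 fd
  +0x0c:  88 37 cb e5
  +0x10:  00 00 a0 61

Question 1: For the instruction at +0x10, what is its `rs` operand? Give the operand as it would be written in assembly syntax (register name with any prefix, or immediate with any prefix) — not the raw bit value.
b

@+10  little-endian(00 00 a0 61) = 0x61a00000
  op=0x61a00000>>25=0x30 ⇒ plus (RR)
  [24:23] rd=3 = d
  [22:21] rs=1 = b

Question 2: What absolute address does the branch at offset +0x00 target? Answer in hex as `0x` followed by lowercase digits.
0xc8a0

[00] 00 00 00 ba → 0xba000000
  top 7b → 0x5d → jsr [J]
  imm@[24:0]=0x0 ⇒ $0
  target = base 0xc89c + off 0x00 + 4 + imm 0 = 0xc8a0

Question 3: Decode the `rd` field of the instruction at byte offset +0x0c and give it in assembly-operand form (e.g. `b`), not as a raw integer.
off 0x0c: read 88 37 cb e5 as little → 0xe5cb3788
  top 7b → 0x72 → addi [RI]
  rd: (w>>23)&0x3=0x3 → d
  imm: (w>>0)&0x7fffff=0x4b3788 → $4929416

d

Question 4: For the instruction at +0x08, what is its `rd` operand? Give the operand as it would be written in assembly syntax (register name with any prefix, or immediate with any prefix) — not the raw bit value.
@+08  little-endian(00 00 00 fd) = 0xfd000000
  op=0xfd000000>>25=0x7e ⇒ decr (R)
  rd@[24:23]=0x2 ⇒ c

c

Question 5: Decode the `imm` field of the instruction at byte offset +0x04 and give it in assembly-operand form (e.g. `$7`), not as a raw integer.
$5645107

[04] 33 23 56 58 → 0x58562333
  op=0x58562333>>25=0x2c ⇒ shli (RI)
  [24:23] rd=0 = a
  [22:0] imm=5645107 = $5645107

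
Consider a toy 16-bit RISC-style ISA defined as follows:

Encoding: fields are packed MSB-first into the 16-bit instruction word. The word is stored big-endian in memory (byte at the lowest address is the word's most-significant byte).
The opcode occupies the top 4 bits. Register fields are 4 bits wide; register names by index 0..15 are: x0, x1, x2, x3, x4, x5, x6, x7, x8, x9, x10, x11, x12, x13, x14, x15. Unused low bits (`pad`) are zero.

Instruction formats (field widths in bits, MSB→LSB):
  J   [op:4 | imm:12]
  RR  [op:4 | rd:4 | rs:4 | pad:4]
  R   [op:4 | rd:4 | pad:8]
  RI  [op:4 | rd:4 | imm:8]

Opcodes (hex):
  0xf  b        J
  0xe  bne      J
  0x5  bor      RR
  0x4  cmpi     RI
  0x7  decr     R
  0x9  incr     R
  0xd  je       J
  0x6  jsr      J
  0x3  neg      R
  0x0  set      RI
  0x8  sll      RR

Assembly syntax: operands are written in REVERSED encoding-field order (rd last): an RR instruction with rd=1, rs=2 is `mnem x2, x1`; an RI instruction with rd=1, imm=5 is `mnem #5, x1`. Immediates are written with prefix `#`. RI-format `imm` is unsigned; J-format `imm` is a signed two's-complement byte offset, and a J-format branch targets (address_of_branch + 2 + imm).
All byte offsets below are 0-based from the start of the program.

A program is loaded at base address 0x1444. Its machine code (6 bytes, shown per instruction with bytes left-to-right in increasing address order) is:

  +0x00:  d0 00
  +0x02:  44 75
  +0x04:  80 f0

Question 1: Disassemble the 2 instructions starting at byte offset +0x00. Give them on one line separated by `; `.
je #0; cmpi #117, x4

+0x00: d0 00 ⇒ word 0xd000 (big)
  top 4b → 0xd → je [J]
  imm: (w>>0)&0xfff=0x0 → #0
+0x02: 44 75 ⇒ word 0x4475 (big)
  top 4b → 0x4 → cmpi [RI]
  rd: (w>>8)&0xf=0x4 → x4
  imm: (w>>0)&0xff=0x75 → #117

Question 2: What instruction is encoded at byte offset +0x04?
sll x15, x0

off 0x04: read 80 f0 as big → 0x80f0
  op=0x80f0>>12=0x8 ⇒ sll (RR)
  rd@[11:8]=0x0 ⇒ x0
  rs@[7:4]=0xf ⇒ x15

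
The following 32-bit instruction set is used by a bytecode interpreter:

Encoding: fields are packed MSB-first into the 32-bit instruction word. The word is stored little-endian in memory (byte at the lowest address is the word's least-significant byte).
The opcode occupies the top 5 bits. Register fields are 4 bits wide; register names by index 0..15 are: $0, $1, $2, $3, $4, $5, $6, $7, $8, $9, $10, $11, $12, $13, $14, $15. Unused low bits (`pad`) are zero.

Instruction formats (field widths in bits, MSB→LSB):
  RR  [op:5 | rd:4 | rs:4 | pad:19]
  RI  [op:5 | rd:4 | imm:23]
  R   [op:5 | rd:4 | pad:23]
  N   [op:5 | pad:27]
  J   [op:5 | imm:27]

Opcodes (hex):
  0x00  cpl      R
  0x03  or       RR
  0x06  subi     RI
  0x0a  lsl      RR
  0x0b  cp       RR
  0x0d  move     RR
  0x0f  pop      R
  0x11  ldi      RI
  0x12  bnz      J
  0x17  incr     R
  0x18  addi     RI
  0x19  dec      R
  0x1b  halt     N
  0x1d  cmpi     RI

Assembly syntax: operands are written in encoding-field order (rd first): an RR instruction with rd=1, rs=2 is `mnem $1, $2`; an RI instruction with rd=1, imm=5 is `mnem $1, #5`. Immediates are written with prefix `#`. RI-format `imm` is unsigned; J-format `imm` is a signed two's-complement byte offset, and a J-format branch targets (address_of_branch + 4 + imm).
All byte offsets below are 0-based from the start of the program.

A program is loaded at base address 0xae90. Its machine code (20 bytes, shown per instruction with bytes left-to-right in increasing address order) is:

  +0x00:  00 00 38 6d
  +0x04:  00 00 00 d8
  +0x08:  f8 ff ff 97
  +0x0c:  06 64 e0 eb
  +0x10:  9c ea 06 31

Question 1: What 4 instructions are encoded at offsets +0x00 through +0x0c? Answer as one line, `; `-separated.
+0x00: 00 00 38 6d ⇒ word 0x6d380000 (little)
  opcode bits[31:27]=0xd: move/RR
  rd: (w>>23)&0xf=0xa → $10
  rs: (w>>19)&0xf=0x7 → $7
+0x04: 00 00 00 d8 ⇒ word 0xd8000000 (little)
  opcode bits[31:27]=0x1b: halt/N
+0x08: f8 ff ff 97 ⇒ word 0x97fffff8 (little)
  opcode bits[31:27]=0x12: bnz/J
  imm: (w>>0)&0x7ffffff=0x7fffff8 (s27→-8) → #-8
+0x0c: 06 64 e0 eb ⇒ word 0xebe06406 (little)
  opcode bits[31:27]=0x1d: cmpi/RI
  rd: (w>>23)&0xf=0x7 → $7
  imm: (w>>0)&0x7fffff=0x606406 → #6317062

move $10, $7; halt; bnz #-8; cmpi $7, #6317062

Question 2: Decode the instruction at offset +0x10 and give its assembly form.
@+10  little-endian(9c ea 06 31) = 0x3106ea9c
  op=0x3106ea9c>>27=0x6 ⇒ subi (RI)
  rd: (w>>23)&0xf=0x2 → $2
  imm: (w>>0)&0x7fffff=0x6ea9c → #453276

subi $2, #453276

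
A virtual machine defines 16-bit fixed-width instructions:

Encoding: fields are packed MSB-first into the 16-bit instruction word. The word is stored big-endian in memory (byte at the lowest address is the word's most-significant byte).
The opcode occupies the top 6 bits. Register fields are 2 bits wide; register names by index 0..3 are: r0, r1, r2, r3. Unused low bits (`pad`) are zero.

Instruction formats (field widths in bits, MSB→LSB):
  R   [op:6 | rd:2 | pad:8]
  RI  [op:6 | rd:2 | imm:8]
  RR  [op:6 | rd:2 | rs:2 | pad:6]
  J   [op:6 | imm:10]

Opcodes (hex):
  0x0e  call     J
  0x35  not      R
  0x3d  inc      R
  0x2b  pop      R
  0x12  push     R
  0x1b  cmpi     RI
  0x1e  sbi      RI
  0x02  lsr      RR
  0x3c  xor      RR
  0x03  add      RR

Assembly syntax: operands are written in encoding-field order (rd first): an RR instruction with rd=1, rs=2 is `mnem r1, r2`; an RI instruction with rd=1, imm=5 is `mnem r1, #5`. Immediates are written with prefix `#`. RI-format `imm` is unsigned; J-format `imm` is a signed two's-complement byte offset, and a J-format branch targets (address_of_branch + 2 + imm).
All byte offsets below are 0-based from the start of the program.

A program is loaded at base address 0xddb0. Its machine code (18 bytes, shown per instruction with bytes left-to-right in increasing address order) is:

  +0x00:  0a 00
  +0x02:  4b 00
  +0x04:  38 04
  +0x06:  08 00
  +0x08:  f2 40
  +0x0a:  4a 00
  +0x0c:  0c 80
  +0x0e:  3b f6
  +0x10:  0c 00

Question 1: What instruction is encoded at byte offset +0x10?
add r0, r0

off 0x10: read 0c 00 as big → 0x0c00
  opcode bits[15:10]=0x3: add/RR
  rd@[9:8]=0x0 ⇒ r0
  rs@[7:6]=0x0 ⇒ r0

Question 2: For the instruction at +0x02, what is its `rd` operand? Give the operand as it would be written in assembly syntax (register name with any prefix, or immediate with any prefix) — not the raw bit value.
@+02  big-endian(4b 00) = 0x4b00
  op=0x4b00>>10=0x12 ⇒ push (R)
  rd: (w>>8)&0x3=0x3 → r3

r3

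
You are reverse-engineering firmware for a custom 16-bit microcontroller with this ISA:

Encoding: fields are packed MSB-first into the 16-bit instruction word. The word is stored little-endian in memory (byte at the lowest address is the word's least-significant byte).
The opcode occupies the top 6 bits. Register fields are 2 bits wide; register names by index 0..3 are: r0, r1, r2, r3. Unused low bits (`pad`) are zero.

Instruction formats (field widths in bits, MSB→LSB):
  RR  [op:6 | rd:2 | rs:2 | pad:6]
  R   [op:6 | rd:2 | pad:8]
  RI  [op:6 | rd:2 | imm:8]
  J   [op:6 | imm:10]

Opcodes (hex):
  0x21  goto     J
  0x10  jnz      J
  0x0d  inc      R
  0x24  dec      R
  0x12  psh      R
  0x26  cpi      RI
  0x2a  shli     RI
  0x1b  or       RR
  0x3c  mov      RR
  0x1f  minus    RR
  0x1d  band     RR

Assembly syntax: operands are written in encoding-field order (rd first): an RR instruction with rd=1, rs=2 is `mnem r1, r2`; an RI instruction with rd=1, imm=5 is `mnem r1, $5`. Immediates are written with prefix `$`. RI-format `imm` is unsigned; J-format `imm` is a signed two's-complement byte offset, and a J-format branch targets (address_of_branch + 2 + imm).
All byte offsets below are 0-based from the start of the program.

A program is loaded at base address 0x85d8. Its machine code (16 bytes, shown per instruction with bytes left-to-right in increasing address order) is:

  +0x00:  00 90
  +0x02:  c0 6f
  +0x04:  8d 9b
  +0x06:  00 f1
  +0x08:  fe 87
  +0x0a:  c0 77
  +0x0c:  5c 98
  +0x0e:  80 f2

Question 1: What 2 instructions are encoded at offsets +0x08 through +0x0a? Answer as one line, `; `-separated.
goto $-2; band r3, r3

[08] fe 87 → 0x87fe
  top 6b → 0x21 → goto [J]
  [9:0] imm=1022 (s10→-2) = $-2
[0a] c0 77 → 0x77c0
  top 6b → 0x1d → band [RR]
  [9:8] rd=3 = r3
  [7:6] rs=3 = r3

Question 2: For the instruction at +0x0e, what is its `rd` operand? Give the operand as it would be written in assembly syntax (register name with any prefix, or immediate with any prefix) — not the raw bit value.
off 0x0e: read 80 f2 as little → 0xf280
  opcode bits[15:10]=0x3c: mov/RR
  [9:8] rd=2 = r2
  [7:6] rs=2 = r2

r2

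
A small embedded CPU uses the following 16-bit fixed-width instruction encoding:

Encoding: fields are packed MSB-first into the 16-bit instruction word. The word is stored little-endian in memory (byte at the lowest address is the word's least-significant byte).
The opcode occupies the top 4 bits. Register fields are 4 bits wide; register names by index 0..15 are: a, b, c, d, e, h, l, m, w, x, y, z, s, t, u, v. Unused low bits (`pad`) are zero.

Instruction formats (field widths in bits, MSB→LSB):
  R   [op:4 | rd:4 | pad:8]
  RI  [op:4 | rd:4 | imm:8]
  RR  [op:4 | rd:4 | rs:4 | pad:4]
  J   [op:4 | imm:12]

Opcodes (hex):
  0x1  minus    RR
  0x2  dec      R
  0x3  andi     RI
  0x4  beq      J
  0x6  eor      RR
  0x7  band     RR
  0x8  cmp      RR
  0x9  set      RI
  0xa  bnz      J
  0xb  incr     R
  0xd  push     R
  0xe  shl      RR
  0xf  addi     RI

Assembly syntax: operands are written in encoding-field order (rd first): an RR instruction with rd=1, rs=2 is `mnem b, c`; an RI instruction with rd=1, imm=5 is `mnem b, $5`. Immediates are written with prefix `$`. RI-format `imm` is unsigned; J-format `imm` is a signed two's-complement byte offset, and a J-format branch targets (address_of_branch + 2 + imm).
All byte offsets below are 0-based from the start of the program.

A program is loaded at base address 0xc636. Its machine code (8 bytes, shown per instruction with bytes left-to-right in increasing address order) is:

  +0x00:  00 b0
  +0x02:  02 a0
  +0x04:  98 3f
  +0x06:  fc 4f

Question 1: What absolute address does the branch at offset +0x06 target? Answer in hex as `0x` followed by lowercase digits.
0xc63a

@+06  little-endian(fc 4f) = 0x4ffc
  top 4b → 0x4 → beq [J]
  imm@[11:0]=0xffc (s12→-4) ⇒ $-4
  target = base 0xc636 + off 0x06 + 2 + imm -4 = 0xc63a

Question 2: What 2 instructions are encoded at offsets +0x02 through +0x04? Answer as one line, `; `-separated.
@+02  little-endian(02 a0) = 0xa002
  op=0xa002>>12=0xa ⇒ bnz (J)
  [11:0] imm=2 = $2
@+04  little-endian(98 3f) = 0x3f98
  op=0x3f98>>12=0x3 ⇒ andi (RI)
  [11:8] rd=15 = v
  [7:0] imm=152 = $152

bnz $2; andi v, $152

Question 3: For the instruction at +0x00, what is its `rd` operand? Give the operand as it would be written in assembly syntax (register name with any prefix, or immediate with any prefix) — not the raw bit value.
a

off 0x00: read 00 b0 as little → 0xb000
  opcode bits[15:12]=0xb: incr/R
  rd@[11:8]=0x0 ⇒ a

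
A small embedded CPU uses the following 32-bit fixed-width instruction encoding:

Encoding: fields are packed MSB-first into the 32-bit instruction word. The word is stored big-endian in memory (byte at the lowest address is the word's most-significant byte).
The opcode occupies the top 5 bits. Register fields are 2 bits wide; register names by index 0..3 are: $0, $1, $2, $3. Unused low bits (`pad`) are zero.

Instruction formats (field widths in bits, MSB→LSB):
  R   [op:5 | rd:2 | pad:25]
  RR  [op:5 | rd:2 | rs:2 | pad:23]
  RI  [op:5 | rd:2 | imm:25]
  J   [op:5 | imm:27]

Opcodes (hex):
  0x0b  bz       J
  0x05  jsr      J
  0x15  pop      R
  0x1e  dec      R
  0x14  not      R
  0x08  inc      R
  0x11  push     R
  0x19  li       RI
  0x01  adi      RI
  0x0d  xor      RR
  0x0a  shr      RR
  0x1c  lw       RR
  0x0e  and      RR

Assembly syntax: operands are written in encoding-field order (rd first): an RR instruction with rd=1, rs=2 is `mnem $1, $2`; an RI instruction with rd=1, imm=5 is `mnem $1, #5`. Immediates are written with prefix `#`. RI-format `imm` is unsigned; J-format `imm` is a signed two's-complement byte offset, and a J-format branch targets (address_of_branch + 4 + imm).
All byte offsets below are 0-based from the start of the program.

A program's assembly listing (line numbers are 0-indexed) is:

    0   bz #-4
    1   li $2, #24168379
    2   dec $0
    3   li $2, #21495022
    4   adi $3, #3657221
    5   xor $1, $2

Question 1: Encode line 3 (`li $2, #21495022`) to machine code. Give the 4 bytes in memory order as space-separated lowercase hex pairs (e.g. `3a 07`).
cd 47 fc ee

line 3 (li): pack op=0x19:5|rd=2:2|imm=21495022:25 = 0xcd47fcee; big→ cd 47 fc ee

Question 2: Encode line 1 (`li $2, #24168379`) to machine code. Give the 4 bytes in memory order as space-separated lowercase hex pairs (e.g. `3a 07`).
cd 70 c7 bb

1. li fields op=0x19:5|rd=2:2|imm=24168379:25 → word cd70c7bbh → cd 70 c7 bb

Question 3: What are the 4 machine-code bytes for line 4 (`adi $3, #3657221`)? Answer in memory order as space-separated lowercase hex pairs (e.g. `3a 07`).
4. adi fields op=0x1:5|rd=3:2|imm=3657221:25 → word 0e37ce05h → 0e 37 ce 05

0e 37 ce 05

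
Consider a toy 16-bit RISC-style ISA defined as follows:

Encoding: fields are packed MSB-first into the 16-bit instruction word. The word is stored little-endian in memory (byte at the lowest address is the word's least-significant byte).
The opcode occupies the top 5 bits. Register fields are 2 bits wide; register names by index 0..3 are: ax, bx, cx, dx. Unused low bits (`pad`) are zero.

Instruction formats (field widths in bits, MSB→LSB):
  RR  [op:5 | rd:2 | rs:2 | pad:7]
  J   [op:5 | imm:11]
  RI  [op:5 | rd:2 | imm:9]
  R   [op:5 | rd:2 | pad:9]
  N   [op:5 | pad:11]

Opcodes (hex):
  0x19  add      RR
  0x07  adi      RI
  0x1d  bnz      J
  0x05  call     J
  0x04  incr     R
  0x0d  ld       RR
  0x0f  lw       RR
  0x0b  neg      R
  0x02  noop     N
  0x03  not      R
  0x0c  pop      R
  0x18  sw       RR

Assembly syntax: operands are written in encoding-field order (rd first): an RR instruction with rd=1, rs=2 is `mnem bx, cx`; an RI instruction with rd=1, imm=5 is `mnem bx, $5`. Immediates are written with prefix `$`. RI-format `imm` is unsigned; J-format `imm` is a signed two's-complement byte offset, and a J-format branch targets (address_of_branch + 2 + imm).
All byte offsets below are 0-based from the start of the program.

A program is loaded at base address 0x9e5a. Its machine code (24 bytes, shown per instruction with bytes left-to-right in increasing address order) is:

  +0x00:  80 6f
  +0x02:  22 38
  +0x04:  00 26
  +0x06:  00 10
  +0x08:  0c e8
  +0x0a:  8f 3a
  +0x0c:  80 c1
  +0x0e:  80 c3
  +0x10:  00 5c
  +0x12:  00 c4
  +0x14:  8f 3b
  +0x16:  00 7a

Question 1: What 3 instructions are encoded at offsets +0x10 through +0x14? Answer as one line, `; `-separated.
neg cx; sw cx, ax; adi bx, $399

off 0x10: read 00 5c as little → 0x5c00
  opcode bits[15:11]=0xb: neg/R
  rd@[10:9]=0x2 ⇒ cx
off 0x12: read 00 c4 as little → 0xc400
  opcode bits[15:11]=0x18: sw/RR
  rd@[10:9]=0x2 ⇒ cx
  rs@[8:7]=0x0 ⇒ ax
off 0x14: read 8f 3b as little → 0x3b8f
  opcode bits[15:11]=0x7: adi/RI
  rd@[10:9]=0x1 ⇒ bx
  imm@[8:0]=0x18f ⇒ $399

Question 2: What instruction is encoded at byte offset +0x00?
ld dx, dx

@+00  little-endian(80 6f) = 0x6f80
  op=0x6f80>>11=0xd ⇒ ld (RR)
  rd: (w>>9)&0x3=0x3 → dx
  rs: (w>>7)&0x3=0x3 → dx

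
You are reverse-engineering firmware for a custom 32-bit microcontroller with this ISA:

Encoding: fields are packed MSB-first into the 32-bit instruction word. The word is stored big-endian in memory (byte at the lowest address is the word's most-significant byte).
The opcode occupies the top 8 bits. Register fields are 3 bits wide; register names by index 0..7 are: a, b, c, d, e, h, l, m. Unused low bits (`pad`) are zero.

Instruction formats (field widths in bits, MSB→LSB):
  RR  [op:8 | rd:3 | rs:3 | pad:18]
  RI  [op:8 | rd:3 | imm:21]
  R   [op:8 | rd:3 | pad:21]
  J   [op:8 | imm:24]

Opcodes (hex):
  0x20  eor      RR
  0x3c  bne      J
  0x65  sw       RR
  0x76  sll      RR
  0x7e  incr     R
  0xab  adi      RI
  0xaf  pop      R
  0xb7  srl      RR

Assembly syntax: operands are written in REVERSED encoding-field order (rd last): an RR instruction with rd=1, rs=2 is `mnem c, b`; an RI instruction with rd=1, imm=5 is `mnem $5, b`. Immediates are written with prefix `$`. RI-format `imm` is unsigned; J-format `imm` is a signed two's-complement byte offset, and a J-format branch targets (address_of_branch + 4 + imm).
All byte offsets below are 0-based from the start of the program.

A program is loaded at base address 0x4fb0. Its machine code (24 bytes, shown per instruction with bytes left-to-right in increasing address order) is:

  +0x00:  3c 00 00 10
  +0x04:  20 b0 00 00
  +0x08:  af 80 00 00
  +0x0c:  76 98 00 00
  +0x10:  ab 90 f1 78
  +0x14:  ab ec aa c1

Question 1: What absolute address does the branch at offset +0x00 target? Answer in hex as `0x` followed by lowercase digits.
@+00  big-endian(3c 00 00 10) = 0x3c000010
  opcode bits[31:24]=0x3c: bne/J
  imm: (w>>0)&0xffffff=0x10 → $16
  target = base 0x4fb0 + off 0x00 + 4 + imm 16 = 0x4fc4

0x4fc4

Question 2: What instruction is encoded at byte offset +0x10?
[10] ab 90 f1 78 → 0xab90f178
  top 8b → 0xab → adi [RI]
  rd: (w>>21)&0x7=0x4 → e
  imm: (w>>0)&0x1fffff=0x10f178 → $1110392

adi $1110392, e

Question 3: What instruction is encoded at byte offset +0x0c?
@+0c  big-endian(76 98 00 00) = 0x76980000
  opcode bits[31:24]=0x76: sll/RR
  rd@[23:21]=0x4 ⇒ e
  rs@[20:18]=0x6 ⇒ l

sll l, e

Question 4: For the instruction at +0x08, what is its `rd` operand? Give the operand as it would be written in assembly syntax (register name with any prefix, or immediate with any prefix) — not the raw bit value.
+0x08: af 80 00 00 ⇒ word 0xaf800000 (big)
  top 8b → 0xaf → pop [R]
  rd: (w>>21)&0x7=0x4 → e

e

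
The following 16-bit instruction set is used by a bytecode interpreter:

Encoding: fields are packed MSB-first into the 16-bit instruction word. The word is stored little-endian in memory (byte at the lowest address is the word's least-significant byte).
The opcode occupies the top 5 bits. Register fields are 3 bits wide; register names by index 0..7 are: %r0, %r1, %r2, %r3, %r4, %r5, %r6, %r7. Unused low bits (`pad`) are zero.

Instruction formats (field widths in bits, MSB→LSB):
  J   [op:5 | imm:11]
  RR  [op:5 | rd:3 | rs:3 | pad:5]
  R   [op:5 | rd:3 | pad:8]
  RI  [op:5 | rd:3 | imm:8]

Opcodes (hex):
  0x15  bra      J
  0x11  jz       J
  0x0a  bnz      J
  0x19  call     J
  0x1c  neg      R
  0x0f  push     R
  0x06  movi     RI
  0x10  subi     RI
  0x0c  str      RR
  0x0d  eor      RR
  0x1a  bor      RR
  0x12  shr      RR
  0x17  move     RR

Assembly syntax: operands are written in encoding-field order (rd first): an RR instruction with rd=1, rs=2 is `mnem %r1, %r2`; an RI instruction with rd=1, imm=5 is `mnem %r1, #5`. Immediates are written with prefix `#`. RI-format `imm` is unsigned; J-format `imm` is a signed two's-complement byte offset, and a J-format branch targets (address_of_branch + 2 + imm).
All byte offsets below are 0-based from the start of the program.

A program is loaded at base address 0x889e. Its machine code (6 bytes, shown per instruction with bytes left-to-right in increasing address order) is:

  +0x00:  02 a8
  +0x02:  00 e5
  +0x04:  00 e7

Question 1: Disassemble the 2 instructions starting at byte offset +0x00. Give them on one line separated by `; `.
bra #2; neg %r5

+0x00: 02 a8 ⇒ word 0xa802 (little)
  op=0xa802>>11=0x15 ⇒ bra (J)
  [10:0] imm=2 = #2
+0x02: 00 e5 ⇒ word 0xe500 (little)
  op=0xe500>>11=0x1c ⇒ neg (R)
  [10:8] rd=5 = %r5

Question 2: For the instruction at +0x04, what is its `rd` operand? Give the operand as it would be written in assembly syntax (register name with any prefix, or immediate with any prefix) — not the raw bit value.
%r7

off 0x04: read 00 e7 as little → 0xe700
  top 5b → 0x1c → neg [R]
  [10:8] rd=7 = %r7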